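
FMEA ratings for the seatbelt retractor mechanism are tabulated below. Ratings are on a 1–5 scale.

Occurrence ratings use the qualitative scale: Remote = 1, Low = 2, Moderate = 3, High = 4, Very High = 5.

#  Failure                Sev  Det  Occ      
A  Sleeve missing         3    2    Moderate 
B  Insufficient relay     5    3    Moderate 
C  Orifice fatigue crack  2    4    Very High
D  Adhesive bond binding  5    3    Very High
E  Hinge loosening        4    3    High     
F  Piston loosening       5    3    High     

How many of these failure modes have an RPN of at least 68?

1

RPN = Severity × Occurrence × Detection:
  A: 3 × 3 × 2 = 18
  B: 5 × 3 × 3 = 45
  C: 2 × 5 × 4 = 40
  D: 5 × 5 × 3 = 75
  E: 4 × 4 × 3 = 48
  F: 5 × 4 × 3 = 60
Modes with RPN ≥ 68: D (75) → 1.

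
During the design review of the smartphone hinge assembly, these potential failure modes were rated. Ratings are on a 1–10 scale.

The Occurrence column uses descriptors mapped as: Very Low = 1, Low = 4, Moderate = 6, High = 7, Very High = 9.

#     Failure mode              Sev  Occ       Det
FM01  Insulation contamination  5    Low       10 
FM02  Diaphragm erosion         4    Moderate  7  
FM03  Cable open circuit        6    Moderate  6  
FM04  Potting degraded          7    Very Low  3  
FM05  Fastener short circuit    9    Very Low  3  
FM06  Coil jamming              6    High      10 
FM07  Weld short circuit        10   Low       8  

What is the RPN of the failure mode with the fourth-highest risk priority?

RPN = Severity × Occurrence × Detection:
  FM01: 5 × 4 × 10 = 200
  FM02: 4 × 6 × 7 = 168
  FM03: 6 × 6 × 6 = 216
  FM04: 7 × 1 × 3 = 21
  FM05: 9 × 1 × 3 = 27
  FM06: 6 × 7 × 10 = 420
  FM07: 10 × 4 × 8 = 320
Sorted descending: 420, 320, 216, 200, 168, 27, 21.
The fourth-highest RPN is 200 (FM01).

200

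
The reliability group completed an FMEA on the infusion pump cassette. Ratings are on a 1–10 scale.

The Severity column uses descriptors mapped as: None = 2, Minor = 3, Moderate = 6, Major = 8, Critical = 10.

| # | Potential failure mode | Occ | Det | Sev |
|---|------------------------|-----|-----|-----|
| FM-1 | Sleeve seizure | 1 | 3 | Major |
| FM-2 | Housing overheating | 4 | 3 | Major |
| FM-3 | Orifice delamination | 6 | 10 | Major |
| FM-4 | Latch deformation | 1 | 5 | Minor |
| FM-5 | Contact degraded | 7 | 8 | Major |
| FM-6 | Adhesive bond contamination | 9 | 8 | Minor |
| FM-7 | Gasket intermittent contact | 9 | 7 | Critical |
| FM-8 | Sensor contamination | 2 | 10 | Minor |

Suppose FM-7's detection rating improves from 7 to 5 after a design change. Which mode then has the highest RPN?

FM-3

RPN = Severity × Occurrence × Detection:
  FM-1: 8 × 1 × 3 = 24
  FM-2: 8 × 4 × 3 = 96
  FM-3: 8 × 6 × 10 = 480
  FM-4: 3 × 1 × 5 = 15
  FM-5: 8 × 7 × 8 = 448
  FM-6: 3 × 9 × 8 = 216
  FM-7: 10 × 9 × 7 = 630
  FM-8: 3 × 2 × 10 = 60
After action: FM-7 → 10 × 9 × 5 = 450.
Revised RPNs: FM-3=480, FM-7=450, FM-5=448, FM-6=216, FM-2=96, FM-8=60, FM-1=24, FM-4=15.
Highest is now FM-3 (480).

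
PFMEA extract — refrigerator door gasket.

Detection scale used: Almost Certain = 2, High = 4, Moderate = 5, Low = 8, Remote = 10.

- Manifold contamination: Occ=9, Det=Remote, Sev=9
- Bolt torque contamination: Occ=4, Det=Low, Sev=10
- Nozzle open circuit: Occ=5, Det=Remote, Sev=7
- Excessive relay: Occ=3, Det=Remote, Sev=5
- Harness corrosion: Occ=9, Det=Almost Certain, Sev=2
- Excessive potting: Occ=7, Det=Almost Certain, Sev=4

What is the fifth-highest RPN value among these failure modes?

RPN = Severity × Occurrence × Detection:
  Manifold contamination: 9 × 9 × 10 = 810
  Bolt torque contamination: 10 × 4 × 8 = 320
  Nozzle open circuit: 7 × 5 × 10 = 350
  Excessive relay: 5 × 3 × 10 = 150
  Harness corrosion: 2 × 9 × 2 = 36
  Excessive potting: 4 × 7 × 2 = 56
Sorted descending: 810, 350, 320, 150, 56, 36.
The fifth-highest RPN is 56 (Excessive potting).

56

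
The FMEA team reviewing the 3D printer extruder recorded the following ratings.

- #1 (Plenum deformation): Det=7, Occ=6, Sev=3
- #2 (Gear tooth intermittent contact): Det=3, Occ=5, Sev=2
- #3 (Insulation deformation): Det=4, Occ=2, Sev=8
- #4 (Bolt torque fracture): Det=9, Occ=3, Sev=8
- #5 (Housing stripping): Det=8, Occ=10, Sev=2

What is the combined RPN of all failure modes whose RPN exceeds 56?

566

RPN = Severity × Occurrence × Detection:
  #1: 3 × 6 × 7 = 126
  #2: 2 × 5 × 3 = 30
  #3: 8 × 2 × 4 = 64
  #4: 8 × 3 × 9 = 216
  #5: 2 × 10 × 8 = 160
RPN > 56: #1 (126), #3 (64), #4 (216), #5 (160).
Sum: 126 + 64 + 216 + 160 = 566.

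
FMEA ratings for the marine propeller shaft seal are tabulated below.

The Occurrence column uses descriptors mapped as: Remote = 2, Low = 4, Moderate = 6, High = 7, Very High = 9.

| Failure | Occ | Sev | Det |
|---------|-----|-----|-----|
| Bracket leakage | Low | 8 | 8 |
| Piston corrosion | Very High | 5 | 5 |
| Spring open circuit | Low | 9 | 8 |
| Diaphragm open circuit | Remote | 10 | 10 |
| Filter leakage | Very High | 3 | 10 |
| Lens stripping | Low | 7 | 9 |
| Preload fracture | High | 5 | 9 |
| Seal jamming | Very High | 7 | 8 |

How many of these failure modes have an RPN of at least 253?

5

RPN = Severity × Occurrence × Detection:
  Bracket leakage: 8 × 4 × 8 = 256
  Piston corrosion: 5 × 9 × 5 = 225
  Spring open circuit: 9 × 4 × 8 = 288
  Diaphragm open circuit: 10 × 2 × 10 = 200
  Filter leakage: 3 × 9 × 10 = 270
  Lens stripping: 7 × 4 × 9 = 252
  Preload fracture: 5 × 7 × 9 = 315
  Seal jamming: 7 × 9 × 8 = 504
Modes with RPN ≥ 253: Bracket leakage (256), Spring open circuit (288), Filter leakage (270), Preload fracture (315), Seal jamming (504) → 5.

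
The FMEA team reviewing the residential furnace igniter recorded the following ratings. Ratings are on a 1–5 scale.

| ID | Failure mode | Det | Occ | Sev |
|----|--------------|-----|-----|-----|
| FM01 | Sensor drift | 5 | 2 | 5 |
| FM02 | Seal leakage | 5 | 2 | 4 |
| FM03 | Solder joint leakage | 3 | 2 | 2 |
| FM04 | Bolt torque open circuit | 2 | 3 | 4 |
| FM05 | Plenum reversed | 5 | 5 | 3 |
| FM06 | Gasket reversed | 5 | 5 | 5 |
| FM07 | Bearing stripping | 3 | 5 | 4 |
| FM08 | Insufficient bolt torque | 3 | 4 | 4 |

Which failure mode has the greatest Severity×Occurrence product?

FM06

Criticality = Severity × Occurrence:
  FM01: 5 × 2 = 10
  FM02: 4 × 2 = 8
  FM03: 2 × 2 = 4
  FM04: 4 × 3 = 12
  FM05: 3 × 5 = 15
  FM06: 5 × 5 = 25
  FM07: 4 × 5 = 20
  FM08: 4 × 4 = 16
Highest criticality is 25 → FM06.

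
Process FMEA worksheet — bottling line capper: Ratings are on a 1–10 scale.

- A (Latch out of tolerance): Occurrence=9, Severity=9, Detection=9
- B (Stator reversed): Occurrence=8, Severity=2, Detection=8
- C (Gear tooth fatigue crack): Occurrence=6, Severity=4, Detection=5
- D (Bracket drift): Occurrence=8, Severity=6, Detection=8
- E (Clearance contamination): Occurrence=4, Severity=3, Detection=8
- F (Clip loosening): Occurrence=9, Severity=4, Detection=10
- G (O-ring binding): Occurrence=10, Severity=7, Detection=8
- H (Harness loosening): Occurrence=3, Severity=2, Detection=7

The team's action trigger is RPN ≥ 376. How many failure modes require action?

3

RPN = Severity × Occurrence × Detection:
  A: 9 × 9 × 9 = 729
  B: 2 × 8 × 8 = 128
  C: 4 × 6 × 5 = 120
  D: 6 × 8 × 8 = 384
  E: 3 × 4 × 8 = 96
  F: 4 × 9 × 10 = 360
  G: 7 × 10 × 8 = 560
  H: 2 × 3 × 7 = 42
Modes with RPN ≥ 376: A (729), D (384), G (560) → 3.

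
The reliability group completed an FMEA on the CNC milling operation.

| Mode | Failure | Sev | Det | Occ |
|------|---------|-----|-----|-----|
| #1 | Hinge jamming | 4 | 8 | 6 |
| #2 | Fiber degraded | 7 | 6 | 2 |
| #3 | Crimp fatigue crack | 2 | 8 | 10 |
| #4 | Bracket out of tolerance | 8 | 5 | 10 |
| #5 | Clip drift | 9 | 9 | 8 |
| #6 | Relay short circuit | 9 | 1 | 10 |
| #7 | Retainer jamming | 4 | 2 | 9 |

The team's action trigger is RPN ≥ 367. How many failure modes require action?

RPN = Severity × Occurrence × Detection:
  #1: 4 × 6 × 8 = 192
  #2: 7 × 2 × 6 = 84
  #3: 2 × 10 × 8 = 160
  #4: 8 × 10 × 5 = 400
  #5: 9 × 8 × 9 = 648
  #6: 9 × 10 × 1 = 90
  #7: 4 × 9 × 2 = 72
Modes with RPN ≥ 367: #4 (400), #5 (648) → 2.

2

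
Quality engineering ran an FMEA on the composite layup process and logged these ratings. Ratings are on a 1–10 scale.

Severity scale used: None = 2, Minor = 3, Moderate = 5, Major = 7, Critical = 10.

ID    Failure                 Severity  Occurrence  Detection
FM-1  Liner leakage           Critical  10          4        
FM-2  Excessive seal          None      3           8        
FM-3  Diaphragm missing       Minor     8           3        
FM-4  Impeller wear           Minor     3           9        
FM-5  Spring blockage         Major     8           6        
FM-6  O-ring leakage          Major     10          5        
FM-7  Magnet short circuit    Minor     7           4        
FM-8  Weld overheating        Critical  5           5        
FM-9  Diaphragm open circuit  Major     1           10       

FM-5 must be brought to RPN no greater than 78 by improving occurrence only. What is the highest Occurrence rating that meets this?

1

FM-5: S=7, O=8, D=6 → current RPN = 336.
Fixed product = 42. Need 42 × O ≤ 78, so O ≤ 78/42 = 1.86.
Maximum integer Occurrence rating = 1 (gives RPN 42; O=2 would give 84 > 78).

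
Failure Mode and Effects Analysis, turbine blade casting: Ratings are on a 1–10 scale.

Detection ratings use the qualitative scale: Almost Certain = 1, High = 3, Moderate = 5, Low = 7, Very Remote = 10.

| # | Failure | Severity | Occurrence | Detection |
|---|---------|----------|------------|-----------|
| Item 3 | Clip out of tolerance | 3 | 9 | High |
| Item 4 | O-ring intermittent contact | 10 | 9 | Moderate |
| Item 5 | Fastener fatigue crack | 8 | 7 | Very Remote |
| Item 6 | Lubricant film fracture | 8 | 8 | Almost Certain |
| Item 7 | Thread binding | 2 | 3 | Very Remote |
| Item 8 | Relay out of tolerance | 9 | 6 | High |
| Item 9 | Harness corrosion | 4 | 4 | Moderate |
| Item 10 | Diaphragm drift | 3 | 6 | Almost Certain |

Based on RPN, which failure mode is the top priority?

RPN = Severity × Occurrence × Detection:
  Item 3: 3 × 9 × 3 = 81
  Item 4: 10 × 9 × 5 = 450
  Item 5: 8 × 7 × 10 = 560
  Item 6: 8 × 8 × 1 = 64
  Item 7: 2 × 3 × 10 = 60
  Item 8: 9 × 6 × 3 = 162
  Item 9: 4 × 4 × 5 = 80
  Item 10: 3 × 6 × 1 = 18
Highest RPN is 560 → Item 5.

Item 5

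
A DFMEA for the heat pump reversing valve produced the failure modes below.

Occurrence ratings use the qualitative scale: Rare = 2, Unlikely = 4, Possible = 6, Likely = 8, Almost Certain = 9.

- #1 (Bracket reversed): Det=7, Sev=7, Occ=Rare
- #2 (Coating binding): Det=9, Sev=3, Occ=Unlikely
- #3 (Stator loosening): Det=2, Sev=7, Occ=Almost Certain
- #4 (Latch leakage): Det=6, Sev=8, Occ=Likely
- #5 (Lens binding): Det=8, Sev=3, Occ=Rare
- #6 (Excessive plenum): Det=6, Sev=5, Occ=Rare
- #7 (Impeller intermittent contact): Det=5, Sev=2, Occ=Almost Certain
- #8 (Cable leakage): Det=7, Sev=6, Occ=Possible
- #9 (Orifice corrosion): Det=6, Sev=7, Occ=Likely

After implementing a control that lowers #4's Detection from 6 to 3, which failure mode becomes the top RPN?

RPN = Severity × Occurrence × Detection:
  #1: 7 × 2 × 7 = 98
  #2: 3 × 4 × 9 = 108
  #3: 7 × 9 × 2 = 126
  #4: 8 × 8 × 6 = 384
  #5: 3 × 2 × 8 = 48
  #6: 5 × 2 × 6 = 60
  #7: 2 × 9 × 5 = 90
  #8: 6 × 6 × 7 = 252
  #9: 7 × 8 × 6 = 336
After action: #4 → 8 × 8 × 3 = 192.
Revised RPNs: #9=336, #8=252, #4=192, #3=126, #2=108, #1=98, #7=90, #6=60, #5=48.
Highest is now #9 (336).

#9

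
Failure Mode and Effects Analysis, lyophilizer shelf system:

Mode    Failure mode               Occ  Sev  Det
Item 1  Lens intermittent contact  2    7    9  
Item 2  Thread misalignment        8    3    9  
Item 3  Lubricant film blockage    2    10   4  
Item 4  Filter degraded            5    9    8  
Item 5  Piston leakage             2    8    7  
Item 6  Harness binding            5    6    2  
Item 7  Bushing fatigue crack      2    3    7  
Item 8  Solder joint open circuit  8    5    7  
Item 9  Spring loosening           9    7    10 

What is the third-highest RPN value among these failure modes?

RPN = Severity × Occurrence × Detection:
  Item 1: 7 × 2 × 9 = 126
  Item 2: 3 × 8 × 9 = 216
  Item 3: 10 × 2 × 4 = 80
  Item 4: 9 × 5 × 8 = 360
  Item 5: 8 × 2 × 7 = 112
  Item 6: 6 × 5 × 2 = 60
  Item 7: 3 × 2 × 7 = 42
  Item 8: 5 × 8 × 7 = 280
  Item 9: 7 × 9 × 10 = 630
Sorted descending: 630, 360, 280, 216, 126, 112, 80, 60, 42.
The third-highest RPN is 280 (Item 8).

280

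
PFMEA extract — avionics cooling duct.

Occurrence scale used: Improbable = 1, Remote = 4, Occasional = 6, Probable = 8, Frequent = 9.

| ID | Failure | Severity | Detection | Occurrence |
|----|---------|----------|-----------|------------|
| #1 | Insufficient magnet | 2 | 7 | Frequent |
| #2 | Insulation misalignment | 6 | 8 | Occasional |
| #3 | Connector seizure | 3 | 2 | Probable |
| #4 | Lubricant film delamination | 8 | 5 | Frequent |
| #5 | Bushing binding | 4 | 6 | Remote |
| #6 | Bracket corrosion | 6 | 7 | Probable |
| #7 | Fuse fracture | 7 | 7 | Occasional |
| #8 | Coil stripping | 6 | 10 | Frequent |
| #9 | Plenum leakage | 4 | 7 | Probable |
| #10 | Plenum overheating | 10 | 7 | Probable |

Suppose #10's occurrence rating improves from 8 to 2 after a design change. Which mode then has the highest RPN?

#8

RPN = Severity × Occurrence × Detection:
  #1: 2 × 9 × 7 = 126
  #2: 6 × 6 × 8 = 288
  #3: 3 × 8 × 2 = 48
  #4: 8 × 9 × 5 = 360
  #5: 4 × 4 × 6 = 96
  #6: 6 × 8 × 7 = 336
  #7: 7 × 6 × 7 = 294
  #8: 6 × 9 × 10 = 540
  #9: 4 × 8 × 7 = 224
  #10: 10 × 8 × 7 = 560
After action: #10 → 10 × 2 × 7 = 140.
Revised RPNs: #8=540, #4=360, #6=336, #7=294, #2=288, #9=224, #10=140, #1=126, #5=96, #3=48.
Highest is now #8 (540).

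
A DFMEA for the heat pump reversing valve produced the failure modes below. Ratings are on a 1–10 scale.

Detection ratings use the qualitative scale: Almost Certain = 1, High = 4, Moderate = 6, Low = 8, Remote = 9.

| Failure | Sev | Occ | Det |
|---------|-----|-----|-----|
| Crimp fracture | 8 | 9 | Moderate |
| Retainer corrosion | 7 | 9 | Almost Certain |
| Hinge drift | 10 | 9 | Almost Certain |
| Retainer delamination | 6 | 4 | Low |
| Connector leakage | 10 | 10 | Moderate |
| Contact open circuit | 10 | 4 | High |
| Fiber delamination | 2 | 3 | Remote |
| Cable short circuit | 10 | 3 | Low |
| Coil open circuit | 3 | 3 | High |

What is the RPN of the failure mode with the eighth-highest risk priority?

RPN = Severity × Occurrence × Detection:
  Crimp fracture: 8 × 9 × 6 = 432
  Retainer corrosion: 7 × 9 × 1 = 63
  Hinge drift: 10 × 9 × 1 = 90
  Retainer delamination: 6 × 4 × 8 = 192
  Connector leakage: 10 × 10 × 6 = 600
  Contact open circuit: 10 × 4 × 4 = 160
  Fiber delamination: 2 × 3 × 9 = 54
  Cable short circuit: 10 × 3 × 8 = 240
  Coil open circuit: 3 × 3 × 4 = 36
Sorted descending: 600, 432, 240, 192, 160, 90, 63, 54, 36.
The eighth-highest RPN is 54 (Fiber delamination).

54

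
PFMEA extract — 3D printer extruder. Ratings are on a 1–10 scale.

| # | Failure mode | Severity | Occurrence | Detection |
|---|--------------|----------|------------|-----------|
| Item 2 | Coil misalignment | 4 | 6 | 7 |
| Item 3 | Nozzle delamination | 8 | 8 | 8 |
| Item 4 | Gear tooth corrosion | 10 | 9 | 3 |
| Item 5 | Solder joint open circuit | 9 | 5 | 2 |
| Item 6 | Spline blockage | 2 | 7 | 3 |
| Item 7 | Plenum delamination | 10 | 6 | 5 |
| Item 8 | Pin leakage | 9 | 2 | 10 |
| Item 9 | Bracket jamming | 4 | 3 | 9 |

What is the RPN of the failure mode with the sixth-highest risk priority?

RPN = Severity × Occurrence × Detection:
  Item 2: 4 × 6 × 7 = 168
  Item 3: 8 × 8 × 8 = 512
  Item 4: 10 × 9 × 3 = 270
  Item 5: 9 × 5 × 2 = 90
  Item 6: 2 × 7 × 3 = 42
  Item 7: 10 × 6 × 5 = 300
  Item 8: 9 × 2 × 10 = 180
  Item 9: 4 × 3 × 9 = 108
Sorted descending: 512, 300, 270, 180, 168, 108, 90, 42.
The sixth-highest RPN is 108 (Item 9).

108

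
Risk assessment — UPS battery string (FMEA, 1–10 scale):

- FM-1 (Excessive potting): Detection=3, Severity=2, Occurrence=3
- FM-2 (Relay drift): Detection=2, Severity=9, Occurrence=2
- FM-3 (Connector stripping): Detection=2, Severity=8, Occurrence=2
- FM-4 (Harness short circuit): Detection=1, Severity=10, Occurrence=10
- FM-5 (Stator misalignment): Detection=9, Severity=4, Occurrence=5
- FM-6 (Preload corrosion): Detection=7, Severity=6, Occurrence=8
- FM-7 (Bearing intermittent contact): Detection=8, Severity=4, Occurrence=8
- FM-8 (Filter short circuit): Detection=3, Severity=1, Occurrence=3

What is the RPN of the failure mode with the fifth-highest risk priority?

RPN = Severity × Occurrence × Detection:
  FM-1: 2 × 3 × 3 = 18
  FM-2: 9 × 2 × 2 = 36
  FM-3: 8 × 2 × 2 = 32
  FM-4: 10 × 10 × 1 = 100
  FM-5: 4 × 5 × 9 = 180
  FM-6: 6 × 8 × 7 = 336
  FM-7: 4 × 8 × 8 = 256
  FM-8: 1 × 3 × 3 = 9
Sorted descending: 336, 256, 180, 100, 36, 32, 18, 9.
The fifth-highest RPN is 36 (FM-2).

36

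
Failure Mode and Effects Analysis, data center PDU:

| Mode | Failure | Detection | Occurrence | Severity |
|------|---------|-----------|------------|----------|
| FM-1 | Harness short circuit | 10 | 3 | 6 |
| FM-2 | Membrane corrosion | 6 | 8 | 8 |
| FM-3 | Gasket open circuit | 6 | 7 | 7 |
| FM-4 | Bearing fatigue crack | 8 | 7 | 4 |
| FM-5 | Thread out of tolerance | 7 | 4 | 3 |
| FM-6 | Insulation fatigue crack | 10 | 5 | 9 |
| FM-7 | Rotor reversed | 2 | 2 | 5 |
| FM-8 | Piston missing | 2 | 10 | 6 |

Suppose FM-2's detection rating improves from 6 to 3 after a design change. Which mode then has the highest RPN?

RPN = Severity × Occurrence × Detection:
  FM-1: 6 × 3 × 10 = 180
  FM-2: 8 × 8 × 6 = 384
  FM-3: 7 × 7 × 6 = 294
  FM-4: 4 × 7 × 8 = 224
  FM-5: 3 × 4 × 7 = 84
  FM-6: 9 × 5 × 10 = 450
  FM-7: 5 × 2 × 2 = 20
  FM-8: 6 × 10 × 2 = 120
After action: FM-2 → 8 × 8 × 3 = 192.
Revised RPNs: FM-6=450, FM-3=294, FM-4=224, FM-2=192, FM-1=180, FM-8=120, FM-5=84, FM-7=20.
Highest is now FM-6 (450).

FM-6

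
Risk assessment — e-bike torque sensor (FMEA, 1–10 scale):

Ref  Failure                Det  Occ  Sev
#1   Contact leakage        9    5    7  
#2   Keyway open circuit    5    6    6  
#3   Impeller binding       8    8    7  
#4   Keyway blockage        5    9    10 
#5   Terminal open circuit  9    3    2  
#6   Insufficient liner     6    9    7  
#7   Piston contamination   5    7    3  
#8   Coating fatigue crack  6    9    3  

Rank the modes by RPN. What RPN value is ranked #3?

RPN = Severity × Occurrence × Detection:
  #1: 7 × 5 × 9 = 315
  #2: 6 × 6 × 5 = 180
  #3: 7 × 8 × 8 = 448
  #4: 10 × 9 × 5 = 450
  #5: 2 × 3 × 9 = 54
  #6: 7 × 9 × 6 = 378
  #7: 3 × 7 × 5 = 105
  #8: 3 × 9 × 6 = 162
Sorted descending: 450, 448, 378, 315, 180, 162, 105, 54.
The third-highest RPN is 378 (#6).

378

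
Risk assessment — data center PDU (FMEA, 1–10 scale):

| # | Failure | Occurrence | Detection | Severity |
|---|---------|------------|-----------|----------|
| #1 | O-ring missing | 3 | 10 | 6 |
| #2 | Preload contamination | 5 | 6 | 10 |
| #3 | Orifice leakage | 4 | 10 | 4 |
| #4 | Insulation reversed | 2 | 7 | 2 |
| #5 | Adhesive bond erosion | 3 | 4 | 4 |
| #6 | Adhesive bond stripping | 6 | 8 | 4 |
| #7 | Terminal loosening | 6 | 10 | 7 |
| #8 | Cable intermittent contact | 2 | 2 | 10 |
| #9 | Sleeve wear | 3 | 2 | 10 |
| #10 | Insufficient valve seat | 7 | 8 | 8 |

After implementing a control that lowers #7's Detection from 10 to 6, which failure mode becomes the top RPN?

RPN = Severity × Occurrence × Detection:
  #1: 6 × 3 × 10 = 180
  #2: 10 × 5 × 6 = 300
  #3: 4 × 4 × 10 = 160
  #4: 2 × 2 × 7 = 28
  #5: 4 × 3 × 4 = 48
  #6: 4 × 6 × 8 = 192
  #7: 7 × 6 × 10 = 420
  #8: 10 × 2 × 2 = 40
  #9: 10 × 3 × 2 = 60
  #10: 8 × 7 × 8 = 448
After action: #7 → 7 × 6 × 6 = 252.
Revised RPNs: #10=448, #2=300, #7=252, #6=192, #1=180, #3=160, #9=60, #5=48, #8=40, #4=28.
Highest is now #10 (448).

#10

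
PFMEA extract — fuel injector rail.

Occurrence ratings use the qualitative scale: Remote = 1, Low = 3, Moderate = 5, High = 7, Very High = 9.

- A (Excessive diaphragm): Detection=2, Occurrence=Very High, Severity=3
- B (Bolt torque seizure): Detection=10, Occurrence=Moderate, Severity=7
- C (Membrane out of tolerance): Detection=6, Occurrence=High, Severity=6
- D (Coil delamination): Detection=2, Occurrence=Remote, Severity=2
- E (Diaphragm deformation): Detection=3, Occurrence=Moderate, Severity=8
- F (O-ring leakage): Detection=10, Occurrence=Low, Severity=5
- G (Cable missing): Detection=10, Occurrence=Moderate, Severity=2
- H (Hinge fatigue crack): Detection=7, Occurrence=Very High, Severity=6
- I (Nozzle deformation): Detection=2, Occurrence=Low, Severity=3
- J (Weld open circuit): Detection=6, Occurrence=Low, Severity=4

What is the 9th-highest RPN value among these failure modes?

RPN = Severity × Occurrence × Detection:
  A: 3 × 9 × 2 = 54
  B: 7 × 5 × 10 = 350
  C: 6 × 7 × 6 = 252
  D: 2 × 1 × 2 = 4
  E: 8 × 5 × 3 = 120
  F: 5 × 3 × 10 = 150
  G: 2 × 5 × 10 = 100
  H: 6 × 9 × 7 = 378
  I: 3 × 3 × 2 = 18
  J: 4 × 3 × 6 = 72
Sorted descending: 378, 350, 252, 150, 120, 100, 72, 54, 18, 4.
The 9th-highest RPN is 18 (I).

18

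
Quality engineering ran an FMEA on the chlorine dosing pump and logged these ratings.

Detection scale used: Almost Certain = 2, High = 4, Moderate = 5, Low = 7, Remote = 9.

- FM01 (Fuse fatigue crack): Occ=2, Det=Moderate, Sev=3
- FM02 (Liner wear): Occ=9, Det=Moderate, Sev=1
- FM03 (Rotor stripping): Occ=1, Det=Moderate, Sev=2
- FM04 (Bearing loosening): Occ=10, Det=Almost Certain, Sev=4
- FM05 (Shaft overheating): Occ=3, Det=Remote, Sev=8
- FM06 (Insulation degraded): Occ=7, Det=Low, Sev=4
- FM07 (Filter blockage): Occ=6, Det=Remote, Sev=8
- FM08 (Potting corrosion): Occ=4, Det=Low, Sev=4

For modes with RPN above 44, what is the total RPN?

RPN = Severity × Occurrence × Detection:
  FM01: 3 × 2 × 5 = 30
  FM02: 1 × 9 × 5 = 45
  FM03: 2 × 1 × 5 = 10
  FM04: 4 × 10 × 2 = 80
  FM05: 8 × 3 × 9 = 216
  FM06: 4 × 7 × 7 = 196
  FM07: 8 × 6 × 9 = 432
  FM08: 4 × 4 × 7 = 112
RPN > 44: FM02 (45), FM04 (80), FM05 (216), FM06 (196), FM07 (432), FM08 (112).
Sum: 45 + 80 + 216 + 196 + 432 + 112 = 1081.

1081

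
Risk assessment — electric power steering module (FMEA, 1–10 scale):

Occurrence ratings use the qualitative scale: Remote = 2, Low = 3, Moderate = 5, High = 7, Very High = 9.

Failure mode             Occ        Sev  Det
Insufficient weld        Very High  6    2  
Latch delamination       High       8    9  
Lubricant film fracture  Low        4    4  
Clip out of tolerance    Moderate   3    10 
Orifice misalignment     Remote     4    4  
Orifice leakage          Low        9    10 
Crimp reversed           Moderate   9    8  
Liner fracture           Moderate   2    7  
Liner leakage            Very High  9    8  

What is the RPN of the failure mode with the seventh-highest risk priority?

RPN = Severity × Occurrence × Detection:
  Insufficient weld: 6 × 9 × 2 = 108
  Latch delamination: 8 × 7 × 9 = 504
  Lubricant film fracture: 4 × 3 × 4 = 48
  Clip out of tolerance: 3 × 5 × 10 = 150
  Orifice misalignment: 4 × 2 × 4 = 32
  Orifice leakage: 9 × 3 × 10 = 270
  Crimp reversed: 9 × 5 × 8 = 360
  Liner fracture: 2 × 5 × 7 = 70
  Liner leakage: 9 × 9 × 8 = 648
Sorted descending: 648, 504, 360, 270, 150, 108, 70, 48, 32.
The seventh-highest RPN is 70 (Liner fracture).

70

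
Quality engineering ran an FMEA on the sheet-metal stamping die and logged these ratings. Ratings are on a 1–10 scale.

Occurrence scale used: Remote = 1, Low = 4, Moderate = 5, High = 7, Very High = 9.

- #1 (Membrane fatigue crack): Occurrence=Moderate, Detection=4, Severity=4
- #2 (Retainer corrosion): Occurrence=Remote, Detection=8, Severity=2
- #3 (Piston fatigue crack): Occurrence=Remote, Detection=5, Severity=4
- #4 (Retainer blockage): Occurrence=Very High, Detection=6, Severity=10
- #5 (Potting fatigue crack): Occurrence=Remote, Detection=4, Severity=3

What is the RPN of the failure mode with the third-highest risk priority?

20

RPN = Severity × Occurrence × Detection:
  #1: 4 × 5 × 4 = 80
  #2: 2 × 1 × 8 = 16
  #3: 4 × 1 × 5 = 20
  #4: 10 × 9 × 6 = 540
  #5: 3 × 1 × 4 = 12
Sorted descending: 540, 80, 20, 16, 12.
The third-highest RPN is 20 (#3).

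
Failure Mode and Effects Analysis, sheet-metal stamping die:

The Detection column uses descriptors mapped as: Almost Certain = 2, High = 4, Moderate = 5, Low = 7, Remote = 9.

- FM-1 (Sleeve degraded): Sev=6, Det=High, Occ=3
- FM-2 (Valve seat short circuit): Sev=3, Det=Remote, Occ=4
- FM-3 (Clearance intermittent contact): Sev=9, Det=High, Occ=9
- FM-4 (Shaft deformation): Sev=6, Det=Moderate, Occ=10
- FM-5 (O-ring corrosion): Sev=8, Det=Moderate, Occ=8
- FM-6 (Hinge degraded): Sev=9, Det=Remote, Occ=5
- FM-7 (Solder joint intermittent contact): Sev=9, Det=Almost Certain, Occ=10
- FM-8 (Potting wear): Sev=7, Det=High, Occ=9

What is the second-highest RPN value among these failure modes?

324

RPN = Severity × Occurrence × Detection:
  FM-1: 6 × 3 × 4 = 72
  FM-2: 3 × 4 × 9 = 108
  FM-3: 9 × 9 × 4 = 324
  FM-4: 6 × 10 × 5 = 300
  FM-5: 8 × 8 × 5 = 320
  FM-6: 9 × 5 × 9 = 405
  FM-7: 9 × 10 × 2 = 180
  FM-8: 7 × 9 × 4 = 252
Sorted descending: 405, 324, 320, 300, 252, 180, 108, 72.
The second-highest RPN is 324 (FM-3).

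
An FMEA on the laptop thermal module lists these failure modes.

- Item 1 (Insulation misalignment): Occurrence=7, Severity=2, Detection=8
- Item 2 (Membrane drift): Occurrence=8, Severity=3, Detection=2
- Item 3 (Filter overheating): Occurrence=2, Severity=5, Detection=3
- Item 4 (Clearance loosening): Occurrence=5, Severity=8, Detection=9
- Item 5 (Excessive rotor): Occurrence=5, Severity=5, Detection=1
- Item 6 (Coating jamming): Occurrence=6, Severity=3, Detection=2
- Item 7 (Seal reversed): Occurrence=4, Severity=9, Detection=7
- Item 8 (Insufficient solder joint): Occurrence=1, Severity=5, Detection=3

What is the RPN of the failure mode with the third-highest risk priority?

112

RPN = Severity × Occurrence × Detection:
  Item 1: 2 × 7 × 8 = 112
  Item 2: 3 × 8 × 2 = 48
  Item 3: 5 × 2 × 3 = 30
  Item 4: 8 × 5 × 9 = 360
  Item 5: 5 × 5 × 1 = 25
  Item 6: 3 × 6 × 2 = 36
  Item 7: 9 × 4 × 7 = 252
  Item 8: 5 × 1 × 3 = 15
Sorted descending: 360, 252, 112, 48, 36, 30, 25, 15.
The third-highest RPN is 112 (Item 1).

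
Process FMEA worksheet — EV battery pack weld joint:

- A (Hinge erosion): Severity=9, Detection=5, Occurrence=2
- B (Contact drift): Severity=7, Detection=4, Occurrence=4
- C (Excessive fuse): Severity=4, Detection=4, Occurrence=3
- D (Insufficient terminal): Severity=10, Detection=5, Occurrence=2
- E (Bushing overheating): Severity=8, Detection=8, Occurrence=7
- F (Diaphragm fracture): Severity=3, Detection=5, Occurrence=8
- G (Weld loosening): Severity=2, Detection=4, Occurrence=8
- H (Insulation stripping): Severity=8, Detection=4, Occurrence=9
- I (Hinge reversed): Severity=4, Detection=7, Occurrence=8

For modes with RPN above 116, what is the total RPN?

1080

RPN = Severity × Occurrence × Detection:
  A: 9 × 2 × 5 = 90
  B: 7 × 4 × 4 = 112
  C: 4 × 3 × 4 = 48
  D: 10 × 2 × 5 = 100
  E: 8 × 7 × 8 = 448
  F: 3 × 8 × 5 = 120
  G: 2 × 8 × 4 = 64
  H: 8 × 9 × 4 = 288
  I: 4 × 8 × 7 = 224
RPN > 116: E (448), F (120), H (288), I (224).
Sum: 448 + 120 + 288 + 224 = 1080.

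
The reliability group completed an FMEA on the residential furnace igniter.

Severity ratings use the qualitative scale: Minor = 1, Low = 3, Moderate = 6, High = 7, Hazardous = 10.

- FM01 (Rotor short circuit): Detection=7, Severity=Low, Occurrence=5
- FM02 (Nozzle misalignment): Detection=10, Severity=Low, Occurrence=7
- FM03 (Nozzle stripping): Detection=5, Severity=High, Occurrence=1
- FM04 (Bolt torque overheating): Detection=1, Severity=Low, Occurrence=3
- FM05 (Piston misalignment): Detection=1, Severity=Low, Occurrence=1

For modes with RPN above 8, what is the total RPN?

RPN = Severity × Occurrence × Detection:
  FM01: 3 × 5 × 7 = 105
  FM02: 3 × 7 × 10 = 210
  FM03: 7 × 1 × 5 = 35
  FM04: 3 × 3 × 1 = 9
  FM05: 3 × 1 × 1 = 3
RPN > 8: FM01 (105), FM02 (210), FM03 (35), FM04 (9).
Sum: 105 + 210 + 35 + 9 = 359.

359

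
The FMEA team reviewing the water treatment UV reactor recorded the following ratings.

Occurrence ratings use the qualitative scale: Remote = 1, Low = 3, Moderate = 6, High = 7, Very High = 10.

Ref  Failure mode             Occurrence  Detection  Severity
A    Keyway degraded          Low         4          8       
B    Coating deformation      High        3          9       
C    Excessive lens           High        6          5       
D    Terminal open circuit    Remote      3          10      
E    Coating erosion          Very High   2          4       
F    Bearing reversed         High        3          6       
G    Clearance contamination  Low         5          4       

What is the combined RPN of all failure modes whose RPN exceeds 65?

RPN = Severity × Occurrence × Detection:
  A: 8 × 3 × 4 = 96
  B: 9 × 7 × 3 = 189
  C: 5 × 7 × 6 = 210
  D: 10 × 1 × 3 = 30
  E: 4 × 10 × 2 = 80
  F: 6 × 7 × 3 = 126
  G: 4 × 3 × 5 = 60
RPN > 65: A (96), B (189), C (210), E (80), F (126).
Sum: 96 + 189 + 210 + 80 + 126 = 701.

701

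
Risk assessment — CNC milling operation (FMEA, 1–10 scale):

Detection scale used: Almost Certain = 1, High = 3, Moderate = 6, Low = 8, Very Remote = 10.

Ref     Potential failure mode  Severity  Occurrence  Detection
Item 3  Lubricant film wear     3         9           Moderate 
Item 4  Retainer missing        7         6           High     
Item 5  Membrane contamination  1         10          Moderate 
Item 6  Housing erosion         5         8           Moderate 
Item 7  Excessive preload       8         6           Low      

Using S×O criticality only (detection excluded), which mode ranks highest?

Criticality = Severity × Occurrence:
  Item 3: 3 × 9 = 27
  Item 4: 7 × 6 = 42
  Item 5: 1 × 10 = 10
  Item 6: 5 × 8 = 40
  Item 7: 8 × 6 = 48
Highest criticality is 48 → Item 7.

Item 7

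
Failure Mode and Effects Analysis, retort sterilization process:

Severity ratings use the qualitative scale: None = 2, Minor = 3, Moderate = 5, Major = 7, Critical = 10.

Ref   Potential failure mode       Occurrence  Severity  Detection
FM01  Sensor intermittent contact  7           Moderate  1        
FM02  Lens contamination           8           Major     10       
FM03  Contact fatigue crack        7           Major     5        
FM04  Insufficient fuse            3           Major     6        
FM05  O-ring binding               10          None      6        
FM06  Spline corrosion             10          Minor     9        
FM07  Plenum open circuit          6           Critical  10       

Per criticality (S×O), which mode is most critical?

FM07

Criticality = Severity × Occurrence:
  FM01: 5 × 7 = 35
  FM02: 7 × 8 = 56
  FM03: 7 × 7 = 49
  FM04: 7 × 3 = 21
  FM05: 2 × 10 = 20
  FM06: 3 × 10 = 30
  FM07: 10 × 6 = 60
Highest criticality is 60 → FM07.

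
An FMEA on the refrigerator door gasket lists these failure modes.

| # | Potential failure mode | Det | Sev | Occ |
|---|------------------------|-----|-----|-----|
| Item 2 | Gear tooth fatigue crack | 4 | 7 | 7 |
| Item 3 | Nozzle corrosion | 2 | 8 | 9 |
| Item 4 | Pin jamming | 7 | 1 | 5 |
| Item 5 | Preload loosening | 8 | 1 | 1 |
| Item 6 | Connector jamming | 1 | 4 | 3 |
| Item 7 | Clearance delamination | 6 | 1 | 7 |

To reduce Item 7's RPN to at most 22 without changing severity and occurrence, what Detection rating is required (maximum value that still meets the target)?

Item 7: S=1, O=7, D=6 → current RPN = 42.
Fixed product = 7. Need 7 × D ≤ 22, so D ≤ 22/7 = 3.14.
Maximum integer Detection rating = 3 (gives RPN 21; D=4 would give 28 > 22).

3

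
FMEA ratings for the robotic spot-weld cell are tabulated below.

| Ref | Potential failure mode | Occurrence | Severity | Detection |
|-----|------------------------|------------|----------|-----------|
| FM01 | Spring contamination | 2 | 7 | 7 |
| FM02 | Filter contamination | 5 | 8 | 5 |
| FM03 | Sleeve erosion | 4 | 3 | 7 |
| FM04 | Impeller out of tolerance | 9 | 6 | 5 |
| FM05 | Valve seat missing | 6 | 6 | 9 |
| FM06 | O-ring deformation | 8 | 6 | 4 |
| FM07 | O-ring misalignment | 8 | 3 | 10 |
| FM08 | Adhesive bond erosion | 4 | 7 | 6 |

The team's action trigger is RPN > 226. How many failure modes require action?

RPN = Severity × Occurrence × Detection:
  FM01: 7 × 2 × 7 = 98
  FM02: 8 × 5 × 5 = 200
  FM03: 3 × 4 × 7 = 84
  FM04: 6 × 9 × 5 = 270
  FM05: 6 × 6 × 9 = 324
  FM06: 6 × 8 × 4 = 192
  FM07: 3 × 8 × 10 = 240
  FM08: 7 × 4 × 6 = 168
Modes with RPN > 226: FM04 (270), FM05 (324), FM07 (240) → 3.

3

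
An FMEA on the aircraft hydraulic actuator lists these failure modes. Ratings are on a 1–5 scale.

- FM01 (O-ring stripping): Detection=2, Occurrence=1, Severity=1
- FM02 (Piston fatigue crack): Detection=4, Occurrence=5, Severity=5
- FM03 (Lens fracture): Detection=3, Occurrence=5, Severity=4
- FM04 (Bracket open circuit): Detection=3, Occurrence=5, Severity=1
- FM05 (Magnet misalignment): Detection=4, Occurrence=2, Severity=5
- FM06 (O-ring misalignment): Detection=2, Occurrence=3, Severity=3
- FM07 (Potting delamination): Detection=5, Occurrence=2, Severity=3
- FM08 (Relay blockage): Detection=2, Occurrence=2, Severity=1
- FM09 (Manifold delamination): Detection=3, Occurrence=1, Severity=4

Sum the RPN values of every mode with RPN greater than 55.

RPN = Severity × Occurrence × Detection:
  FM01: 1 × 1 × 2 = 2
  FM02: 5 × 5 × 4 = 100
  FM03: 4 × 5 × 3 = 60
  FM04: 1 × 5 × 3 = 15
  FM05: 5 × 2 × 4 = 40
  FM06: 3 × 3 × 2 = 18
  FM07: 3 × 2 × 5 = 30
  FM08: 1 × 2 × 2 = 4
  FM09: 4 × 1 × 3 = 12
RPN > 55: FM02 (100), FM03 (60).
Sum: 100 + 60 = 160.

160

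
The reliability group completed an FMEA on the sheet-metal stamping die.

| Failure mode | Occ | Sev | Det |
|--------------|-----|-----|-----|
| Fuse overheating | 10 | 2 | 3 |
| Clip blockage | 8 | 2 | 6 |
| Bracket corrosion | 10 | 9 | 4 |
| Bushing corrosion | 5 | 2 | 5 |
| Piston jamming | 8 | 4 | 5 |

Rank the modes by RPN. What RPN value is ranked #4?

60

RPN = Severity × Occurrence × Detection:
  Fuse overheating: 2 × 10 × 3 = 60
  Clip blockage: 2 × 8 × 6 = 96
  Bracket corrosion: 9 × 10 × 4 = 360
  Bushing corrosion: 2 × 5 × 5 = 50
  Piston jamming: 4 × 8 × 5 = 160
Sorted descending: 360, 160, 96, 60, 50.
The fourth-highest RPN is 60 (Fuse overheating).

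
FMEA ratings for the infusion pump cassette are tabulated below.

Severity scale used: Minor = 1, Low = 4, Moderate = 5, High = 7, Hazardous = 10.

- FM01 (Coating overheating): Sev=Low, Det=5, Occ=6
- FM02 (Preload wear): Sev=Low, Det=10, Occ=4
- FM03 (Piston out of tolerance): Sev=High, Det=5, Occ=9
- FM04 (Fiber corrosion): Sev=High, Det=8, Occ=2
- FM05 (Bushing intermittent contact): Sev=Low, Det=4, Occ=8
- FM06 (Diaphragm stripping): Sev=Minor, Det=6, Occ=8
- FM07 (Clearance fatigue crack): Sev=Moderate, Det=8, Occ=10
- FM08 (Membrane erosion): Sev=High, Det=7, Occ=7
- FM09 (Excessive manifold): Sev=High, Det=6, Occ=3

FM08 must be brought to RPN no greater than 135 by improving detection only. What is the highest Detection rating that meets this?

2

FM08: S=7, O=7, D=7 → current RPN = 343.
Fixed product = 49. Need 49 × D ≤ 135, so D ≤ 135/49 = 2.76.
Maximum integer Detection rating = 2 (gives RPN 98; D=3 would give 147 > 135).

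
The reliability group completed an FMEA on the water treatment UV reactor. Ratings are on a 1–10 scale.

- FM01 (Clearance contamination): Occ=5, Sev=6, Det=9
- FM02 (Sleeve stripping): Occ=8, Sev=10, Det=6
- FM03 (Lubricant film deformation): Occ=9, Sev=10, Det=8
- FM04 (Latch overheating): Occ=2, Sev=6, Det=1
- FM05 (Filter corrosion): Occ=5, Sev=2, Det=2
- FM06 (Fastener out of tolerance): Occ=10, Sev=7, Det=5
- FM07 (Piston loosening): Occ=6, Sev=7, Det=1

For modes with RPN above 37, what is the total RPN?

RPN = Severity × Occurrence × Detection:
  FM01: 6 × 5 × 9 = 270
  FM02: 10 × 8 × 6 = 480
  FM03: 10 × 9 × 8 = 720
  FM04: 6 × 2 × 1 = 12
  FM05: 2 × 5 × 2 = 20
  FM06: 7 × 10 × 5 = 350
  FM07: 7 × 6 × 1 = 42
RPN > 37: FM01 (270), FM02 (480), FM03 (720), FM06 (350), FM07 (42).
Sum: 270 + 480 + 720 + 350 + 42 = 1862.

1862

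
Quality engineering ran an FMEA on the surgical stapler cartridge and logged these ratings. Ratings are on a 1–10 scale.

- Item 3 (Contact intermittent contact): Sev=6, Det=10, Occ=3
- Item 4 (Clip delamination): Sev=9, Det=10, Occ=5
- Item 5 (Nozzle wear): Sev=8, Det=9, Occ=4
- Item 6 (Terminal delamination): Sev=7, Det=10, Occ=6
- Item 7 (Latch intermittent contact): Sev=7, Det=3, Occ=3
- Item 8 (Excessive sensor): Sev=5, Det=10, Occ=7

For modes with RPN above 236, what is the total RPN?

1508

RPN = Severity × Occurrence × Detection:
  Item 3: 6 × 3 × 10 = 180
  Item 4: 9 × 5 × 10 = 450
  Item 5: 8 × 4 × 9 = 288
  Item 6: 7 × 6 × 10 = 420
  Item 7: 7 × 3 × 3 = 63
  Item 8: 5 × 7 × 10 = 350
RPN > 236: Item 4 (450), Item 5 (288), Item 6 (420), Item 8 (350).
Sum: 450 + 288 + 420 + 350 = 1508.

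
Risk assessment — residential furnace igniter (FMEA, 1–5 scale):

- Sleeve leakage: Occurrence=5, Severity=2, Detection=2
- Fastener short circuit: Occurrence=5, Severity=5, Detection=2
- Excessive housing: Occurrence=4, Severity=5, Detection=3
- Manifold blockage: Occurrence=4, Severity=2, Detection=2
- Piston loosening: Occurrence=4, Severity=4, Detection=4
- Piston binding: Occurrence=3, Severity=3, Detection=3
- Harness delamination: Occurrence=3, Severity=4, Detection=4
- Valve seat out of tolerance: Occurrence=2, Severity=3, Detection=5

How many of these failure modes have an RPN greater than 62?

1

RPN = Severity × Occurrence × Detection:
  Sleeve leakage: 2 × 5 × 2 = 20
  Fastener short circuit: 5 × 5 × 2 = 50
  Excessive housing: 5 × 4 × 3 = 60
  Manifold blockage: 2 × 4 × 2 = 16
  Piston loosening: 4 × 4 × 4 = 64
  Piston binding: 3 × 3 × 3 = 27
  Harness delamination: 4 × 3 × 4 = 48
  Valve seat out of tolerance: 3 × 2 × 5 = 30
Modes with RPN > 62: Piston loosening (64) → 1.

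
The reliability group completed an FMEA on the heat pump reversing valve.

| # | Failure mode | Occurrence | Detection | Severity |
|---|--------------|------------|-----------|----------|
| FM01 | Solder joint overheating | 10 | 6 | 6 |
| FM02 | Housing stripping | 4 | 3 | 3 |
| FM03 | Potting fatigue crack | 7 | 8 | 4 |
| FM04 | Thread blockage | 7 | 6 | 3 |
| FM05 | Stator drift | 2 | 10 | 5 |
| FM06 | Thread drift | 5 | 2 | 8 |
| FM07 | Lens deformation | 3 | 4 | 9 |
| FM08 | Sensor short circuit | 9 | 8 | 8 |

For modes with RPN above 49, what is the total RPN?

1574

RPN = Severity × Occurrence × Detection:
  FM01: 6 × 10 × 6 = 360
  FM02: 3 × 4 × 3 = 36
  FM03: 4 × 7 × 8 = 224
  FM04: 3 × 7 × 6 = 126
  FM05: 5 × 2 × 10 = 100
  FM06: 8 × 5 × 2 = 80
  FM07: 9 × 3 × 4 = 108
  FM08: 8 × 9 × 8 = 576
RPN > 49: FM01 (360), FM03 (224), FM04 (126), FM05 (100), FM06 (80), FM07 (108), FM08 (576).
Sum: 360 + 224 + 126 + 100 + 80 + 108 + 576 = 1574.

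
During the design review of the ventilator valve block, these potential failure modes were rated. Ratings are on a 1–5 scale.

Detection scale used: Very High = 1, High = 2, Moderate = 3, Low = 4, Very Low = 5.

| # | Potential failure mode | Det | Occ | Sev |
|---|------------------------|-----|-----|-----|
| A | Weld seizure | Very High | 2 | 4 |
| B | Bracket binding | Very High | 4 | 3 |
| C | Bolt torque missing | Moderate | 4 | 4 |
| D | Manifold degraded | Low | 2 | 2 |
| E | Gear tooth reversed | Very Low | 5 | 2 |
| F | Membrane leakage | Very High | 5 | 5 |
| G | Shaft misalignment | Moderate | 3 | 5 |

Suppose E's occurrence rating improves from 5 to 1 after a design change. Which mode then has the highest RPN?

RPN = Severity × Occurrence × Detection:
  A: 4 × 2 × 1 = 8
  B: 3 × 4 × 1 = 12
  C: 4 × 4 × 3 = 48
  D: 2 × 2 × 4 = 16
  E: 2 × 5 × 5 = 50
  F: 5 × 5 × 1 = 25
  G: 5 × 3 × 3 = 45
After action: E → 2 × 1 × 5 = 10.
Revised RPNs: C=48, G=45, F=25, D=16, B=12, E=10, A=8.
Highest is now C (48).

C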